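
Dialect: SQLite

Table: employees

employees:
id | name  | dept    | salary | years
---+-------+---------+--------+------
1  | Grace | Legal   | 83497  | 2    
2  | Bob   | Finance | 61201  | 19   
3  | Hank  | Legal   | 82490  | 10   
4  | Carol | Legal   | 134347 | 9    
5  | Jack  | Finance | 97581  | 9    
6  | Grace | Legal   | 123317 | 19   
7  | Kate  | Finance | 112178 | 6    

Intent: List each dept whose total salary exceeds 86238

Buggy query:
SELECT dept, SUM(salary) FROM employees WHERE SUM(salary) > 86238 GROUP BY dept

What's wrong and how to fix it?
Bug: SUM(salary) is an aggregate, but WHERE filters rows before aggregation

Fix: Use HAVING (which filters groups after aggregation) instead of WHERE

Corrected query:
SELECT dept, SUM(salary) FROM employees GROUP BY dept HAVING SUM(salary) > 86238

Result:
dept    | SUM(salary)
--------+------------
Finance | 270960     
Legal   | 423651     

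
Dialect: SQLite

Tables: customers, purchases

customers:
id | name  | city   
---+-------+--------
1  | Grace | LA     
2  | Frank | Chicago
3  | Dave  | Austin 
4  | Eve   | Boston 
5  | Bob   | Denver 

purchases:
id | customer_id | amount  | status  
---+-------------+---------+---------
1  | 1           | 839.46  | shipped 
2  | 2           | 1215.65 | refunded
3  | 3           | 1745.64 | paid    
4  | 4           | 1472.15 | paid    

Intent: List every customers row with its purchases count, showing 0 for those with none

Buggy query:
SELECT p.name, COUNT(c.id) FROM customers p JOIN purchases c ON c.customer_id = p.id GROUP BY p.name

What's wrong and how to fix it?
Bug: INNER JOIN drops customers rows that have no matching purchases rows

Fix: Use LEFT JOIN so parents without children still appear (COUNT(c.id) gives 0)

Corrected query:
SELECT p.name, COUNT(c.id) FROM customers p LEFT JOIN purchases c ON c.customer_id = p.id GROUP BY p.name

Result:
name  | COUNT(c.id)
------+------------
Bob   | 0          
Dave  | 1          
Eve   | 1          
Frank | 1          
Grace | 1          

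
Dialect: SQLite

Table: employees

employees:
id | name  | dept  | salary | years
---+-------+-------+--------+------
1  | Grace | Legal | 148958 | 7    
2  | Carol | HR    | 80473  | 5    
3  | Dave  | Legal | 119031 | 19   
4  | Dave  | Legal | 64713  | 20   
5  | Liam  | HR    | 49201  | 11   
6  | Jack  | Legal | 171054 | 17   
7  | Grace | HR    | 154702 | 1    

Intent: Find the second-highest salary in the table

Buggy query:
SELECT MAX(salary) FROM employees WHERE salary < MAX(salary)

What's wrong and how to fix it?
Bug: The inner MAX is an aggregate inside WHERE, which is not allowed

Fix: Put the inner MAX in a scalar subquery

Corrected query:
SELECT MAX(salary) FROM employees WHERE salary < (SELECT MAX(salary) FROM employees)

Result:
MAX(salary)
-----------
154702     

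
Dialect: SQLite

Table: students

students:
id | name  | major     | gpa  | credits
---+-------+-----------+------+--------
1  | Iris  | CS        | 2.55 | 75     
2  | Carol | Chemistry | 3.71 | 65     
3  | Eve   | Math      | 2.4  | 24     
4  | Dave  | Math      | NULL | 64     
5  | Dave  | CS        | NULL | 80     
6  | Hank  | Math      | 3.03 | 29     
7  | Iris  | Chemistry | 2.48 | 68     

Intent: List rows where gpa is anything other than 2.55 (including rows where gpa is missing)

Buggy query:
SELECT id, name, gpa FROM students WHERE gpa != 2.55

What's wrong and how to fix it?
Bug: 'gpa != 2.55' is unknown when gpa is NULL, so NULL rows are silently excluded

Fix: Add an explicit OR gpa IS NULL to include the missing-value rows

Corrected query:
SELECT id, name, gpa FROM students WHERE gpa != 2.55 OR gpa IS NULL

Result:
id | name  | gpa 
---+-------+-----
2  | Carol | 3.71
3  | Eve   | 2.4 
4  | Dave  | NULL
5  | Dave  | NULL
6  | Hank  | 3.03
7  | Iris  | 2.48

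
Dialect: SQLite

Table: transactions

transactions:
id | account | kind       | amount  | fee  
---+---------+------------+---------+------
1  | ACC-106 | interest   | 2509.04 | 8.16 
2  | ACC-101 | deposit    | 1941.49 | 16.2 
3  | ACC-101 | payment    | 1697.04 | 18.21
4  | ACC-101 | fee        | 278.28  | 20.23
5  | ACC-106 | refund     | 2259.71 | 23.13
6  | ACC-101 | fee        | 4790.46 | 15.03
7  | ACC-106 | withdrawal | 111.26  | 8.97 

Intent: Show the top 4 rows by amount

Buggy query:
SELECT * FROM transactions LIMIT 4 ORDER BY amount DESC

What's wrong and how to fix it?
Bug: LIMIT must come after ORDER BY

Fix: Sort with ORDER BY, then apply LIMIT

Corrected query:
SELECT * FROM transactions ORDER BY amount DESC LIMIT 4

Result:
id | account | kind     | amount  | fee  
---+---------+----------+---------+------
6  | ACC-101 | fee      | 4790.46 | 15.03
1  | ACC-106 | interest | 2509.04 | 8.16 
5  | ACC-106 | refund   | 2259.71 | 23.13
2  | ACC-101 | deposit  | 1941.49 | 16.2 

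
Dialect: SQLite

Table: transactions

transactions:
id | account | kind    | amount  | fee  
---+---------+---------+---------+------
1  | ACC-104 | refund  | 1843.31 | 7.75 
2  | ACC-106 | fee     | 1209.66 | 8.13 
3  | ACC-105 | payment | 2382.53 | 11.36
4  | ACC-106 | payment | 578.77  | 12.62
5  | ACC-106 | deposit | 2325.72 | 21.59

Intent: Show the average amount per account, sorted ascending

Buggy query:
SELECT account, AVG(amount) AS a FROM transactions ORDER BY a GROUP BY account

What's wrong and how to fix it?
Bug: ORDER BY appears before GROUP BY; SQL clause order requires GROUP BY first

Fix: Move ORDER BY to the end, after GROUP BY

Corrected query:
SELECT account, AVG(amount) AS a FROM transactions GROUP BY account ORDER BY a

Result:
account | a          
--------+------------
ACC-106 | 1371.383333
ACC-104 | 1843.31    
ACC-105 | 2382.53    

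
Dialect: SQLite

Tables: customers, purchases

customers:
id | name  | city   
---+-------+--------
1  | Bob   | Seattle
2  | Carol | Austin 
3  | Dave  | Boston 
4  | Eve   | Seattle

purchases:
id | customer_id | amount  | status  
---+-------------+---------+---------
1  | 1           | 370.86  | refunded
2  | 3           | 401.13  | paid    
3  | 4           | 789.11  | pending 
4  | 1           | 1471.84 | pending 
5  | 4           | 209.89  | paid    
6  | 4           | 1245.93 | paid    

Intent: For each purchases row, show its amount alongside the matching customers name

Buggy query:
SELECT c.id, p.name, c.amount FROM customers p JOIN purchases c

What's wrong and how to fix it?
Bug: JOIN with no ON clause produces a cartesian product; every purchases row pairs with every customers row

Fix: Specify the join condition linking the foreign key to the parent id

Corrected query:
SELECT c.id, p.name, c.amount FROM customers p JOIN purchases c ON c.customer_id = p.id

Result:
id | name | amount 
---+------+--------
1  | Bob  | 370.86 
2  | Dave | 401.13 
3  | Eve  | 789.11 
4  | Bob  | 1471.84
5  | Eve  | 209.89 
6  | Eve  | 1245.93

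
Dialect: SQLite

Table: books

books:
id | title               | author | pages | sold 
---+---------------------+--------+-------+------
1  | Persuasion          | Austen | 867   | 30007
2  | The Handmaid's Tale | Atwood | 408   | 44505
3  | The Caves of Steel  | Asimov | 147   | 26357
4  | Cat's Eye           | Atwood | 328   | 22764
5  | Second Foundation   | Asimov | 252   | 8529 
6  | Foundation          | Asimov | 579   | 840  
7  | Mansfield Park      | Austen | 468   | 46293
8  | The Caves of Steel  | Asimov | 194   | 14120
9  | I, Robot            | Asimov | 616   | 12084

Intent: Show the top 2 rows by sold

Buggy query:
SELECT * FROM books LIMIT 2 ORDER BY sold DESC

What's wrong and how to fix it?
Bug: LIMIT must come after ORDER BY

Fix: Sort with ORDER BY, then apply LIMIT

Corrected query:
SELECT * FROM books ORDER BY sold DESC LIMIT 2

Result:
id | title               | author | pages | sold 
---+---------------------+--------+-------+------
7  | Mansfield Park      | Austen | 468   | 46293
2  | The Handmaid's Tale | Atwood | 408   | 44505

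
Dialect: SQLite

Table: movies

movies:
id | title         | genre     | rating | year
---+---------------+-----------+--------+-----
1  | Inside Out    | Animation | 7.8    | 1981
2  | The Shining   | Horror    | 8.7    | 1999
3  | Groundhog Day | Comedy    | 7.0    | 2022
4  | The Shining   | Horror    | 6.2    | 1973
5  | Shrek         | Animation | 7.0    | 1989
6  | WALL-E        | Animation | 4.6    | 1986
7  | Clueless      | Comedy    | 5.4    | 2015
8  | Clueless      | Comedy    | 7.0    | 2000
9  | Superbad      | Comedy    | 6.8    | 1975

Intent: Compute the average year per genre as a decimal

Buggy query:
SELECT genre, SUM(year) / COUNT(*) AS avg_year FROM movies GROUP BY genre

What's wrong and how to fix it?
Bug: SUM(year) and COUNT(*) are both integers; the division truncates the fractional part

Fix: Multiply by 1.0 (or CAST to REAL) to force floating-point division

Corrected query:
SELECT genre, SUM(year) * 1.0 / COUNT(*) AS avg_year FROM movies GROUP BY genre

Result:
genre     | avg_year   
----------+------------
Animation | 1985.333333
Comedy    | 2003       
Horror    | 1986       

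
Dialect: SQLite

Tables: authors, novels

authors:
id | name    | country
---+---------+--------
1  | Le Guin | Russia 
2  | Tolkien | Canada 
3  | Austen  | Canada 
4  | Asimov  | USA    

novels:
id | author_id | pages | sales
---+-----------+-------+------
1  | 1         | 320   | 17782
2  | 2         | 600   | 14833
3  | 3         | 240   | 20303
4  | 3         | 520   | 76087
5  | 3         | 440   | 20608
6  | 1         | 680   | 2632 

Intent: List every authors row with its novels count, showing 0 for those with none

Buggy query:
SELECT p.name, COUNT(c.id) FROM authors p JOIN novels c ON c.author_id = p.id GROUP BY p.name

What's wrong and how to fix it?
Bug: An inner join excludes parents with zero children

Fix: Switch to LEFT JOIN to retain unmatched parent rows

Corrected query:
SELECT p.name, COUNT(c.id) FROM authors p LEFT JOIN novels c ON c.author_id = p.id GROUP BY p.name

Result:
name    | COUNT(c.id)
--------+------------
Asimov  | 0          
Austen  | 3          
Le Guin | 2          
Tolkien | 1          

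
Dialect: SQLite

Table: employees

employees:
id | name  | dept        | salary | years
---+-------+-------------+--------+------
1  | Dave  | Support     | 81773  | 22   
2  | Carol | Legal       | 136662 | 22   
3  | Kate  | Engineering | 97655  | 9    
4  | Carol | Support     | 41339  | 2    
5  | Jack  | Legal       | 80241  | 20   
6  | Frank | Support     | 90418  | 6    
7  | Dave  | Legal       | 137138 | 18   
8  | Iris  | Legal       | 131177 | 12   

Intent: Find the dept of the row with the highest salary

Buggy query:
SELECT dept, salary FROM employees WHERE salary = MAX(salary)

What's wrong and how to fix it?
Bug: WHERE is evaluated per row; an aggregate over the whole table isn't defined there

Fix: Use a subquery: WHERE salary = (SELECT MAX(salary) FROM employees)

Corrected query:
SELECT dept, salary FROM employees WHERE salary = (SELECT MAX(salary) FROM employees)

Result:
dept  | salary
------+-------
Legal | 137138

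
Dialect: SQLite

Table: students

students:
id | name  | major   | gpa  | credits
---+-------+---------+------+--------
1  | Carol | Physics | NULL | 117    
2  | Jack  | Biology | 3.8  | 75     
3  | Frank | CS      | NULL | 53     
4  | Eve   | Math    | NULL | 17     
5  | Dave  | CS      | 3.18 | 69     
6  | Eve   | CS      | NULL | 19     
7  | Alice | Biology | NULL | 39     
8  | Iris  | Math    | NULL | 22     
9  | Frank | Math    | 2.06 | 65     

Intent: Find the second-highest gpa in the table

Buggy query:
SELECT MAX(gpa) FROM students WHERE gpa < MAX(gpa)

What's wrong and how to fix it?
Bug: MAX(gpa) on the right of the comparison is an aggregate-in-WHERE error

Fix: Compute the overall MAX in a subquery, then take MAX of rows below it

Corrected query:
SELECT MAX(gpa) FROM students WHERE gpa < (SELECT MAX(gpa) FROM students)

Result:
MAX(gpa)
--------
3.18    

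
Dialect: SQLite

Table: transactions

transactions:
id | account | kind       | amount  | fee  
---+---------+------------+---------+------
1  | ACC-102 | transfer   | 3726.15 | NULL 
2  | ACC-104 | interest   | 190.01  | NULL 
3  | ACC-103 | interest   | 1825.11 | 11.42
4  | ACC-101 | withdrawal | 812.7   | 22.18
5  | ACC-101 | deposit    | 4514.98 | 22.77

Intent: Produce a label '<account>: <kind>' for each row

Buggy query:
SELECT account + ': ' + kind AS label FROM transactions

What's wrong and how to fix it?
Bug: '+' is numeric addition; on text columns SQLite converts them to 0 instead of concatenating

Fix: Replace + with || to concatenate text

Corrected query:
SELECT account || ': ' || kind AS label FROM transactions

Result:
label              
-------------------
ACC-102: transfer  
ACC-104: interest  
ACC-103: interest  
ACC-101: withdrawal
ACC-101: deposit   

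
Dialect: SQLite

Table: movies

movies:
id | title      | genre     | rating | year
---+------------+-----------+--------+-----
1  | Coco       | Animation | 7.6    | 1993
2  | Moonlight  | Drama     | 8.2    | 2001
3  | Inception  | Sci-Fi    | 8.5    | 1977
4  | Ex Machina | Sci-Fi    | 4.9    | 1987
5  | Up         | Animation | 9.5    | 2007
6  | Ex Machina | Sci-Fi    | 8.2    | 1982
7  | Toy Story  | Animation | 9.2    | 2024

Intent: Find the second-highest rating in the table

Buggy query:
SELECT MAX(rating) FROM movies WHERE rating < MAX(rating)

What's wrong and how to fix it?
Bug: The inner MAX is an aggregate inside WHERE, which is not allowed

Fix: Compute the overall MAX in a subquery, then take MAX of rows below it

Corrected query:
SELECT MAX(rating) FROM movies WHERE rating < (SELECT MAX(rating) FROM movies)

Result:
MAX(rating)
-----------
9.2        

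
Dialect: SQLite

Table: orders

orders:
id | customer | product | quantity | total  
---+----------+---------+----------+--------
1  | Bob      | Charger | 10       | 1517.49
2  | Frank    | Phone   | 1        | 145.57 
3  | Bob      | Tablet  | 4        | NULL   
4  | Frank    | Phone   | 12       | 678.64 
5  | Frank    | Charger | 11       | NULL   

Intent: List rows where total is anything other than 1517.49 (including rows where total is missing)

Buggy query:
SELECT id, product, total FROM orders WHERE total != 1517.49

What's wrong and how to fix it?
Bug: 'total != 1517.49' is unknown when total is NULL, so NULL rows are silently excluded

Fix: Add an explicit OR total IS NULL to include the missing-value rows

Corrected query:
SELECT id, product, total FROM orders WHERE total != 1517.49 OR total IS NULL

Result:
id | product | total 
---+---------+-------
2  | Phone   | 145.57
3  | Tablet  | NULL  
4  | Phone   | 678.64
5  | Charger | NULL  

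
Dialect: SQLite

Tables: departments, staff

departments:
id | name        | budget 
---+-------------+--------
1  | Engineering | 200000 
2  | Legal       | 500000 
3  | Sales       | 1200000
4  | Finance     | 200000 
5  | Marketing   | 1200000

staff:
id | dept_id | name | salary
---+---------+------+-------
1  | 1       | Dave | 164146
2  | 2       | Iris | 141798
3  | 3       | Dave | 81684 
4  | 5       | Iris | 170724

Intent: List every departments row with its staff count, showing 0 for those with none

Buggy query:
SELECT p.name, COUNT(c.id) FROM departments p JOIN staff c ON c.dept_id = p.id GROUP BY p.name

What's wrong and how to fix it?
Bug: An inner join excludes parents with zero children

Fix: Use LEFT JOIN so parents without children still appear (COUNT(c.id) gives 0)

Corrected query:
SELECT p.name, COUNT(c.id) FROM departments p LEFT JOIN staff c ON c.dept_id = p.id GROUP BY p.name

Result:
name        | COUNT(c.id)
------------+------------
Engineering | 1          
Finance     | 0          
Legal       | 1          
Marketing   | 1          
Sales       | 1          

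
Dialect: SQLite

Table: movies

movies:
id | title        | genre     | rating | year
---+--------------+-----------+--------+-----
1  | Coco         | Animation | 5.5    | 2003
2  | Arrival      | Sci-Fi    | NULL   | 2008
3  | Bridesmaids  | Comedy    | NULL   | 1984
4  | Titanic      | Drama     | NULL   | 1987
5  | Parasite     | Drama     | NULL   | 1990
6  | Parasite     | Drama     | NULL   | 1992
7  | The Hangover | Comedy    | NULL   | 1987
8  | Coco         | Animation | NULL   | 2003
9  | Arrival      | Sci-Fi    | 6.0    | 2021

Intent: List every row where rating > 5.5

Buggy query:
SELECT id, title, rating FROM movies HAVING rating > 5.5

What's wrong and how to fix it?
Bug: HAVING filters the output of aggregation, but this query has no GROUP BY and no aggregate functions, so SQLite rejects it (HAVING clause on a non-aggregate query); the condition here is per row

Fix: Use WHERE for row-level filtering

Corrected query:
SELECT id, title, rating FROM movies WHERE rating > 5.5

Result:
id | title   | rating
---+---------+-------
9  | Arrival | 6     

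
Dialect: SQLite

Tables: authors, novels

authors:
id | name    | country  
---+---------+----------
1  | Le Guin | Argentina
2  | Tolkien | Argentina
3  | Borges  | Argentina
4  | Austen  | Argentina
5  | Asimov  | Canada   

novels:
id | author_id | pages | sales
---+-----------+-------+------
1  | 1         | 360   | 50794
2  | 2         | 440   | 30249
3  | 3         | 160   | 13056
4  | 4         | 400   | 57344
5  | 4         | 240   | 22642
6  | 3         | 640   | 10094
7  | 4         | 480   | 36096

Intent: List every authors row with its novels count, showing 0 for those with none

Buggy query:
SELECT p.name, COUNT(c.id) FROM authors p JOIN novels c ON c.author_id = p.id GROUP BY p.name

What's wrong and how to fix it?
Bug: INNER JOIN drops authors rows that have no matching novels rows

Fix: Use LEFT JOIN so parents without children still appear (COUNT(c.id) gives 0)

Corrected query:
SELECT p.name, COUNT(c.id) FROM authors p LEFT JOIN novels c ON c.author_id = p.id GROUP BY p.name

Result:
name    | COUNT(c.id)
--------+------------
Asimov  | 0          
Austen  | 3          
Borges  | 2          
Le Guin | 1          
Tolkien | 1          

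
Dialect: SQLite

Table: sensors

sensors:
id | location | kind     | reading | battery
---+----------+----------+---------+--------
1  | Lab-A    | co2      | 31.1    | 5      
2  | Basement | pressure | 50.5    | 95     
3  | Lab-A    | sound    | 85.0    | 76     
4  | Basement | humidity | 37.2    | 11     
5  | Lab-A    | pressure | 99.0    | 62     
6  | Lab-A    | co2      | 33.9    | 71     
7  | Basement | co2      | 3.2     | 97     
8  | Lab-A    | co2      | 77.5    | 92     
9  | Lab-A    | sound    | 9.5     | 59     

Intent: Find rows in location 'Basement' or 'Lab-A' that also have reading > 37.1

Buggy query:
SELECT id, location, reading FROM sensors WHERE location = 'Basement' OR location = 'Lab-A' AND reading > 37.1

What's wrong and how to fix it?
Bug: AND binds tighter than OR, so this parses as location = 'Basement' OR (location = 'Lab-A' AND reading > 37.1)

Fix: Add parentheses around the OR so the AND applies to both alternatives

Corrected query:
SELECT id, location, reading FROM sensors WHERE (location = 'Basement' OR location = 'Lab-A') AND reading > 37.1

Result:
id | location | reading
---+----------+--------
2  | Basement | 50.5   
3  | Lab-A    | 85     
4  | Basement | 37.2   
5  | Lab-A    | 99     
8  | Lab-A    | 77.5   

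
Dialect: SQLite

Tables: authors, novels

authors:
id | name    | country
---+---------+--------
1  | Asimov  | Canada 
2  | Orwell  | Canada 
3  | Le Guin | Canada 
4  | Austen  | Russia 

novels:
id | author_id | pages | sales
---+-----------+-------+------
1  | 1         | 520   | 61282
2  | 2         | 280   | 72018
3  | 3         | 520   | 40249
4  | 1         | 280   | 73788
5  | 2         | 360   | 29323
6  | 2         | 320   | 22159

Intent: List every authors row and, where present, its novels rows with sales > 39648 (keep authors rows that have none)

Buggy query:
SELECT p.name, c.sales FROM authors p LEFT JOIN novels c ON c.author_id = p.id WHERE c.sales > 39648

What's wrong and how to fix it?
Bug: A WHERE condition on the right-hand table after LEFT JOIN drops unmatched parents

Fix: Move the right-table condition into the ON clause so unmatched parents are kept

Corrected query:
SELECT p.name, c.sales FROM authors p LEFT JOIN novels c ON c.author_id = p.id AND c.sales > 39648

Result:
name    | sales
--------+------
Asimov  | 61282
Asimov  | 73788
Orwell  | 72018
Le Guin | 40249
Austen  | NULL 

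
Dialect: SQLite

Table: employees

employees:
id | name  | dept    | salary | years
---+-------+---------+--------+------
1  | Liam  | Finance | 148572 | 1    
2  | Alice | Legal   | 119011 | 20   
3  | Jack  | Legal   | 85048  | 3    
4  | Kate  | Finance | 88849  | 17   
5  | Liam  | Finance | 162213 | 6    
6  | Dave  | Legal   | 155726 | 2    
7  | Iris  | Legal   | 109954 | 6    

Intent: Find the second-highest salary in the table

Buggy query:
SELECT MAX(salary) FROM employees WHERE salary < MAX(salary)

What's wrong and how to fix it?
Bug: The inner MAX is an aggregate inside WHERE, which is not allowed

Fix: Put the inner MAX in a scalar subquery

Corrected query:
SELECT MAX(salary) FROM employees WHERE salary < (SELECT MAX(salary) FROM employees)

Result:
MAX(salary)
-----------
155726     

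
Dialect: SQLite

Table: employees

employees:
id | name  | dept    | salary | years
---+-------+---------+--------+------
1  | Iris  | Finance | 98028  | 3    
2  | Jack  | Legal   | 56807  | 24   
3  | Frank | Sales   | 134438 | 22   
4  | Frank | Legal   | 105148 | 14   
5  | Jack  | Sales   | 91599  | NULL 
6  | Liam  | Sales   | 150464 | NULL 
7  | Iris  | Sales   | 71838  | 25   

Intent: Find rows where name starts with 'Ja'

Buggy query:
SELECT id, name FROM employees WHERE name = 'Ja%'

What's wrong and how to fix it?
Bug: '=' compares the literal string including the % character; pattern matching needs LIKE

Fix: Replace '=' with LIKE so 'Ja%' is treated as a pattern

Corrected query:
SELECT id, name FROM employees WHERE name LIKE 'Ja%'

Result:
id | name
---+-----
2  | Jack
5  | Jack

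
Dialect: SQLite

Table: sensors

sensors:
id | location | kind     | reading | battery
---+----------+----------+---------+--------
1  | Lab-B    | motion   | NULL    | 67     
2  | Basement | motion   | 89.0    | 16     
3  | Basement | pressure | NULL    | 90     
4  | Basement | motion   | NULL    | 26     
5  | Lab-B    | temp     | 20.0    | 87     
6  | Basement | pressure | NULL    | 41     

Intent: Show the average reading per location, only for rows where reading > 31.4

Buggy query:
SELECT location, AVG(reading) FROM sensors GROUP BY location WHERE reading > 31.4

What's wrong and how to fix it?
Bug: WHERE cannot follow GROUP BY

Fix: Place WHERE between FROM and GROUP BY

Corrected query:
SELECT location, AVG(reading) FROM sensors WHERE reading > 31.4 GROUP BY location

Result:
location | AVG(reading)
---------+-------------
Basement | 89          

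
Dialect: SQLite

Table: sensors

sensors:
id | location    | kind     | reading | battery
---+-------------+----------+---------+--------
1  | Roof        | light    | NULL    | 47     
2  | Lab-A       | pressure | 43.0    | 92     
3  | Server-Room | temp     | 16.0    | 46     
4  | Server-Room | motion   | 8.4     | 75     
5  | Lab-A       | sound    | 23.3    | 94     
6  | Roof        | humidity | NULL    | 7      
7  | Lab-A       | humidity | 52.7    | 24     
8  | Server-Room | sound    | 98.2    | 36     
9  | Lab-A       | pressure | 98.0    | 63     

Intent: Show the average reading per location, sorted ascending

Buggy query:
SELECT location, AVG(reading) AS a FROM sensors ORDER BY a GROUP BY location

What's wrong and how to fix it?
Bug: ORDER BY appears before GROUP BY; SQL clause order requires GROUP BY first

Fix: Reorder: SELECT … FROM … GROUP BY … ORDER BY …

Corrected query:
SELECT location, AVG(reading) AS a FROM sensors GROUP BY location ORDER BY a

Result:
location    | a        
------------+----------
Roof        | NULL     
Server-Room | 40.866667
Lab-A       | 54.25    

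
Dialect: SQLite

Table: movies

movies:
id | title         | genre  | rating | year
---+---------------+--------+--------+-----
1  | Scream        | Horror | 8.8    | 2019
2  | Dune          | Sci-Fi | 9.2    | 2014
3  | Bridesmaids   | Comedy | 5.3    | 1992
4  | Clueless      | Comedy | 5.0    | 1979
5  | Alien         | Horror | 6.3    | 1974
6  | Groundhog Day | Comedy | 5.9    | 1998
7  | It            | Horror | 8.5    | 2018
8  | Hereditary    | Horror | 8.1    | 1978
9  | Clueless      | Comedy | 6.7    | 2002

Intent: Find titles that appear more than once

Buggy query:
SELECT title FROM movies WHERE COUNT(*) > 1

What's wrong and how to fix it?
Bug: COUNT(*) is an aggregate and cannot be used in WHERE

Fix: Group first, then use HAVING for the count condition

Corrected query:
SELECT title FROM movies GROUP BY title HAVING COUNT(*) > 1

Result:
title   
--------
Clueless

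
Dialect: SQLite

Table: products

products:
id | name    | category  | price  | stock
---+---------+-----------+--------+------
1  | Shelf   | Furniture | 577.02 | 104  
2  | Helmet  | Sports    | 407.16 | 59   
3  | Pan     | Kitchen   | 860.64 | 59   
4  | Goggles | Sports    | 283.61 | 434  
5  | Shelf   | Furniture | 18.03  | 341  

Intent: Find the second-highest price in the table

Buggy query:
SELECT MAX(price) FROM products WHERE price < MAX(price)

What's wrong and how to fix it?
Bug: The inner MAX is an aggregate inside WHERE, which is not allowed

Fix: Put the inner MAX in a scalar subquery

Corrected query:
SELECT MAX(price) FROM products WHERE price < (SELECT MAX(price) FROM products)

Result:
MAX(price)
----------
577.02    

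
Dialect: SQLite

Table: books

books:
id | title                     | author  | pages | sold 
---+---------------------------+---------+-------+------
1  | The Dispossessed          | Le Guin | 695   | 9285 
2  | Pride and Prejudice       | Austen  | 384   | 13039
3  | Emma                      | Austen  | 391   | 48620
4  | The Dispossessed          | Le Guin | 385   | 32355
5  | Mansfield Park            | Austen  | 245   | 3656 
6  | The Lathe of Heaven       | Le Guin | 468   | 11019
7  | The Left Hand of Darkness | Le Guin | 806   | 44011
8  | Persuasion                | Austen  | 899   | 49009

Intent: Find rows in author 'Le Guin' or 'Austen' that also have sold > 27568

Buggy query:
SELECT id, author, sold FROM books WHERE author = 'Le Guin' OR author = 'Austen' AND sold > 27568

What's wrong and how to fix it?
Bug: Without parentheses, AND is evaluated before OR, so the sold filter only applies to the 'Austen' branch

Fix: Add parentheses around the OR so the AND applies to both alternatives

Corrected query:
SELECT id, author, sold FROM books WHERE (author = 'Le Guin' OR author = 'Austen') AND sold > 27568

Result:
id | author  | sold 
---+---------+------
3  | Austen  | 48620
4  | Le Guin | 32355
7  | Le Guin | 44011
8  | Austen  | 49009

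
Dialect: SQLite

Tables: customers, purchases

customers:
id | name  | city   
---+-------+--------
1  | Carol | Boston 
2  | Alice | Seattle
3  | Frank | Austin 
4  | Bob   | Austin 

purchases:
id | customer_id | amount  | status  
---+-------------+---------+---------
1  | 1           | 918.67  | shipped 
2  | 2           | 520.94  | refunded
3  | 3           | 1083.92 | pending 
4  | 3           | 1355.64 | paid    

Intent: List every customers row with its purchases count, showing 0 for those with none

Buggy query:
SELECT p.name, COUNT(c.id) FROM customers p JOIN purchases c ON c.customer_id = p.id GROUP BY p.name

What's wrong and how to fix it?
Bug: An inner join excludes parents with zero children

Fix: Switch to LEFT JOIN to retain unmatched parent rows

Corrected query:
SELECT p.name, COUNT(c.id) FROM customers p LEFT JOIN purchases c ON c.customer_id = p.id GROUP BY p.name

Result:
name  | COUNT(c.id)
------+------------
Alice | 1          
Bob   | 0          
Carol | 1          
Frank | 2          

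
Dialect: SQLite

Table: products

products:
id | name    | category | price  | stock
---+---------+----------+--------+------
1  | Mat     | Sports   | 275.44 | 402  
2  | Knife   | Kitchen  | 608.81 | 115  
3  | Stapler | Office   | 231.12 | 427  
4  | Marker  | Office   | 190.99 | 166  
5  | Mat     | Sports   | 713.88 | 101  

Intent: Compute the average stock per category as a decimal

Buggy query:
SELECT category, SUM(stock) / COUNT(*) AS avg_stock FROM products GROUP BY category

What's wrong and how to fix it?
Bug: Both operands are integers, so '/' performs integer division and truncates

Fix: Cast one side to REAL so the division keeps the fractional part

Corrected query:
SELECT category, SUM(stock) * 1.0 / COUNT(*) AS avg_stock FROM products GROUP BY category

Result:
category | avg_stock
---------+----------
Kitchen  | 115      
Office   | 296.5    
Sports   | 251.5    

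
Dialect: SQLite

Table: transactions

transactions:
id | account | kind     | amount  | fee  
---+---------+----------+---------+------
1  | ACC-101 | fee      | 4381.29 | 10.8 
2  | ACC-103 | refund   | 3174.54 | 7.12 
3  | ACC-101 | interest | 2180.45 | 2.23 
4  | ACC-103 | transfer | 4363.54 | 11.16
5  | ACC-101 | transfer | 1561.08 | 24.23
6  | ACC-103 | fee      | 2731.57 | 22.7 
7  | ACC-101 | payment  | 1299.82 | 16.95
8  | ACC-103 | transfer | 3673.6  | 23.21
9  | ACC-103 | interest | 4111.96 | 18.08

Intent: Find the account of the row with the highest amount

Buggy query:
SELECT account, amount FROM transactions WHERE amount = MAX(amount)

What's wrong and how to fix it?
Bug: MAX(amount) is an aggregate and cannot be used directly in WHERE

Fix: Wrap MAX in a scalar subquery so WHERE compares against a single value

Corrected query:
SELECT account, amount FROM transactions WHERE amount = (SELECT MAX(amount) FROM transactions)

Result:
account | amount 
--------+--------
ACC-101 | 4381.29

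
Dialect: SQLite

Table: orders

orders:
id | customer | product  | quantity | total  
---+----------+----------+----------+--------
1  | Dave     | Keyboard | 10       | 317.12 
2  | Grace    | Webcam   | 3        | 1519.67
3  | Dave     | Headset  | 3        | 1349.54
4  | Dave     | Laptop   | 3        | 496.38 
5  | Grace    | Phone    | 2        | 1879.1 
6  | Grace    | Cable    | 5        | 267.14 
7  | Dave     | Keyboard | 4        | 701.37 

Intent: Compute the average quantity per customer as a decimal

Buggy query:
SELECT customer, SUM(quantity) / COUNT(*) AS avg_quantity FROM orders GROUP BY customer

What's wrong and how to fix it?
Bug: SUM(quantity) and COUNT(*) are both integers; the division truncates the fractional part

Fix: Cast one side to REAL so the division keeps the fractional part

Corrected query:
SELECT customer, SUM(quantity) * 1.0 / COUNT(*) AS avg_quantity FROM orders GROUP BY customer

Result:
customer | avg_quantity
---------+-------------
Dave     | 5           
Grace    | 3.333333    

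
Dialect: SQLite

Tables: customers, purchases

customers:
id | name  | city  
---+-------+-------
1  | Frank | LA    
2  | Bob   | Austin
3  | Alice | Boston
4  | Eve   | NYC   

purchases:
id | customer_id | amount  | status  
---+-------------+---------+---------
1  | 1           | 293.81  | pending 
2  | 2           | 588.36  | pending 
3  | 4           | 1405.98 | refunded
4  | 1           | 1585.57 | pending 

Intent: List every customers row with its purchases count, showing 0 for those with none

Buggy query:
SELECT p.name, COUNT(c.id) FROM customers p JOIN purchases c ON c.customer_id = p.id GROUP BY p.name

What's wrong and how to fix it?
Bug: INNER JOIN drops customers rows that have no matching purchases rows

Fix: Use LEFT JOIN so parents without children still appear (COUNT(c.id) gives 0)

Corrected query:
SELECT p.name, COUNT(c.id) FROM customers p LEFT JOIN purchases c ON c.customer_id = p.id GROUP BY p.name

Result:
name  | COUNT(c.id)
------+------------
Alice | 0          
Bob   | 1          
Eve   | 1          
Frank | 2          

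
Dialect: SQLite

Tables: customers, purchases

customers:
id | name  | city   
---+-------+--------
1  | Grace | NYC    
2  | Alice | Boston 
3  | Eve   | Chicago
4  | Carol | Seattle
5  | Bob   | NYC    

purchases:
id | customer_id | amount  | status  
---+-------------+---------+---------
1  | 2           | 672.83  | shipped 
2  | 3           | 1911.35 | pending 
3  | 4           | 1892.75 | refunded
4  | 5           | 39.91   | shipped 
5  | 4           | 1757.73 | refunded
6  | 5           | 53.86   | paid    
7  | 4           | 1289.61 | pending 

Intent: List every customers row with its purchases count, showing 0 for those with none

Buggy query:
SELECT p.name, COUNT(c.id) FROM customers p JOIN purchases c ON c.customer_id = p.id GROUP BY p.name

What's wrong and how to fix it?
Bug: An inner join excludes parents with zero children

Fix: Use LEFT JOIN so parents without children still appear (COUNT(c.id) gives 0)

Corrected query:
SELECT p.name, COUNT(c.id) FROM customers p LEFT JOIN purchases c ON c.customer_id = p.id GROUP BY p.name

Result:
name  | COUNT(c.id)
------+------------
Alice | 1          
Bob   | 2          
Carol | 3          
Eve   | 1          
Grace | 0          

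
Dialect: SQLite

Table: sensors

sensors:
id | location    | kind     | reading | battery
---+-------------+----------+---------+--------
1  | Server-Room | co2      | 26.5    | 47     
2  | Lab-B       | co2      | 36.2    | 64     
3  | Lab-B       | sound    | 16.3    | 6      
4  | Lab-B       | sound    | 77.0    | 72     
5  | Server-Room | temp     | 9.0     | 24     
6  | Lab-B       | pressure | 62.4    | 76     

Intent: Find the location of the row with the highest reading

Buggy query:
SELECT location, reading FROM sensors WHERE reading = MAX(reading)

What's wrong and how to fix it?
Bug: WHERE is evaluated per row; an aggregate over the whole table isn't defined there

Fix: Wrap MAX in a scalar subquery so WHERE compares against a single value

Corrected query:
SELECT location, reading FROM sensors WHERE reading = (SELECT MAX(reading) FROM sensors)

Result:
location | reading
---------+--------
Lab-B    | 77     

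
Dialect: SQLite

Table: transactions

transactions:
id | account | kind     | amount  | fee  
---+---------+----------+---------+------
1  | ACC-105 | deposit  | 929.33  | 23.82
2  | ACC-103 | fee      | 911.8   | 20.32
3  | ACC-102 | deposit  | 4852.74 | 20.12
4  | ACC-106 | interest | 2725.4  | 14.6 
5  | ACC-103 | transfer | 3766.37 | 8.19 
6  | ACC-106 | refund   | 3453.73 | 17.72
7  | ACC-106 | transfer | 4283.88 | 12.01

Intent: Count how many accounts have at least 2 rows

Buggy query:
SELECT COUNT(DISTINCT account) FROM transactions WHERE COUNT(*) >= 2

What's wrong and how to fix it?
Bug: WHERE filters individual rows, not groups, so a group-level COUNT is invalid there

Fix: Use a subquery that GROUPs and filters with HAVING, then count its rows

Corrected query:
SELECT COUNT(*) FROM (SELECT account FROM transactions GROUP BY account HAVING COUNT(*) >= 2)

Result:
COUNT(*)
--------
2       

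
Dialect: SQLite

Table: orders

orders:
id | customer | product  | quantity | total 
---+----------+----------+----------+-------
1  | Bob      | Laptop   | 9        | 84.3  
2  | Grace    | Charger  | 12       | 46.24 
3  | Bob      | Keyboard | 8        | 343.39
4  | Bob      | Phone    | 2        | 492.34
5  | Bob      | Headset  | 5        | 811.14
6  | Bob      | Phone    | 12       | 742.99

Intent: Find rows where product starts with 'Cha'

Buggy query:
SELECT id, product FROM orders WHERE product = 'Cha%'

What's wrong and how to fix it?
Bug: '=' compares the literal string including the % character; pattern matching needs LIKE

Fix: Replace '=' with LIKE so 'Cha%' is treated as a pattern

Corrected query:
SELECT id, product FROM orders WHERE product LIKE 'Cha%'

Result:
id | product
---+--------
2  | Charger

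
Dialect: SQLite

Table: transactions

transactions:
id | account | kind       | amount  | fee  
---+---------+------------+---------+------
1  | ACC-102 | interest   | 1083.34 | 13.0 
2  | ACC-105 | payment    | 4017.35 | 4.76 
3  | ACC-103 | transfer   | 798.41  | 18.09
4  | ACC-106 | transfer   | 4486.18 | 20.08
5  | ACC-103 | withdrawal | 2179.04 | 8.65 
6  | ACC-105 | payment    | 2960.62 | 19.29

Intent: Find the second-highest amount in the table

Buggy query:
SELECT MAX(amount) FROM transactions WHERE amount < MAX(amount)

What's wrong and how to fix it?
Bug: The inner MAX is an aggregate inside WHERE, which is not allowed

Fix: Compute the overall MAX in a subquery, then take MAX of rows below it

Corrected query:
SELECT MAX(amount) FROM transactions WHERE amount < (SELECT MAX(amount) FROM transactions)

Result:
MAX(amount)
-----------
4017.35    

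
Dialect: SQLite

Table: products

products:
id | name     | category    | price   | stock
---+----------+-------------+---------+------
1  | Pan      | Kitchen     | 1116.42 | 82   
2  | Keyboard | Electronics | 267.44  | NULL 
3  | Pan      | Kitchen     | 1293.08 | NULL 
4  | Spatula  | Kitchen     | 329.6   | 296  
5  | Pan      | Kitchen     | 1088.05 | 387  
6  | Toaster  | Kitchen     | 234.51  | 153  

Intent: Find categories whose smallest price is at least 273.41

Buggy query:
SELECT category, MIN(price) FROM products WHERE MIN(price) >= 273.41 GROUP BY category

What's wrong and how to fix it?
Bug: MIN() in WHERE is a misuse of aggregate

Fix: Use HAVING for the per-group MIN condition

Corrected query:
SELECT category, MIN(price) FROM products GROUP BY category HAVING MIN(price) >= 273.41

Result:
(no rows)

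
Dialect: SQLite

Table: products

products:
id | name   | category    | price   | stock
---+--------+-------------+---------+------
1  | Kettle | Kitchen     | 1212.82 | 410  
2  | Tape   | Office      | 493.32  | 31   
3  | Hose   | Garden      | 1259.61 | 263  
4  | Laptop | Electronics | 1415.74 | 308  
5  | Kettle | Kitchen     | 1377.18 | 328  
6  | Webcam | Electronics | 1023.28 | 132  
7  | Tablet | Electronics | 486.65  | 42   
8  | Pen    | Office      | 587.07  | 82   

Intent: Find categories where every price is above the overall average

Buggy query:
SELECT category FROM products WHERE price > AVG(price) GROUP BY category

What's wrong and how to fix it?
Bug: AVG() is an aggregate; it can't sit directly in WHERE

Fix: Compute the overall average in a scalar subquery and compare each group's MIN against it in HAVING

Corrected query:
SELECT category FROM products GROUP BY category HAVING MIN(price) > (SELECT AVG(price) FROM products)

Result:
category
--------
Garden  
Kitchen 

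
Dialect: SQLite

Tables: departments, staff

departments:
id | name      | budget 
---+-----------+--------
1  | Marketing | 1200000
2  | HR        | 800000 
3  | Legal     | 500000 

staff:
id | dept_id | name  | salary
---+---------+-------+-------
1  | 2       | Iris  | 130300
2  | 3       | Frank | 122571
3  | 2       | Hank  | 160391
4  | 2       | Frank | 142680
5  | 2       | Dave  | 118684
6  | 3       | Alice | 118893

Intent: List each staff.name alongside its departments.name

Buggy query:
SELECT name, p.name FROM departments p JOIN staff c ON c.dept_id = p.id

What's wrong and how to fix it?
Bug: 'name' exists in both joined tables, so the database can't tell which one is meant

Fix: Prefix ambiguous columns with the table alias

Corrected query:
SELECT c.name, p.name FROM departments p JOIN staff c ON c.dept_id = p.id

Result:
name  | name 
------+------
Iris  | HR   
Frank | Legal
Hank  | HR   
Frank | HR   
Dave  | HR   
Alice | Legal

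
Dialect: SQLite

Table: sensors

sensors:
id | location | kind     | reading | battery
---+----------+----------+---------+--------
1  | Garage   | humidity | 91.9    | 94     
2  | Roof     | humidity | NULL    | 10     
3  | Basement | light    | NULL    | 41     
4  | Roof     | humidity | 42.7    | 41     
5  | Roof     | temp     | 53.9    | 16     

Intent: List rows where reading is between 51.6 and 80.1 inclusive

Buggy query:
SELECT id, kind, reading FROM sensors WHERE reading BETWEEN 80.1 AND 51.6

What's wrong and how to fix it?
Bug: BETWEEN expects the lower bound first; with 80.1 AND 51.6 the range is empty

Fix: Write BETWEEN 51.6 AND 80.1

Corrected query:
SELECT id, kind, reading FROM sensors WHERE reading BETWEEN 51.6 AND 80.1

Result:
id | kind | reading
---+------+--------
5  | temp | 53.9   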